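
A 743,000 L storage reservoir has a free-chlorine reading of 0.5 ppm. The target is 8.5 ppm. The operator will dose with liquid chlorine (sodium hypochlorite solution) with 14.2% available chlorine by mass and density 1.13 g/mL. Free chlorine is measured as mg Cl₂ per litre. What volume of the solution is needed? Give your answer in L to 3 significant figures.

Chlorine deficit: 8.5 − 0.5 = 8 ppm = 8 mg/L as Cl₂.
Cl₂ equivalent needed: 8 mg/L × 743,000 L = 5,944,000 mg = 5944 g.
Product at 14.2% available chlorine: 5944 / 0.142 = 41,860 g.
Volume at density 1.13 g/mL: 41,860 g ÷ 1.13 g/mL = 37,040 mL.

37.0 L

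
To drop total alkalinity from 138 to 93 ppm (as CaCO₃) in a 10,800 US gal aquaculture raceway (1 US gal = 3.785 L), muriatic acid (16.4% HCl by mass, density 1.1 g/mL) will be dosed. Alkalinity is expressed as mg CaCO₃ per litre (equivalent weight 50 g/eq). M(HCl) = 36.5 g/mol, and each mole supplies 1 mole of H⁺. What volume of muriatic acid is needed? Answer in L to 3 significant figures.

7.44 L

Volume: 10,800 US gal × 3.785 L/gal = 40,878 L.
Alkalinity to neutralize: (138 − 93) = 45 mg/L as CaCO₃ × 40,878 L = 1840 g as CaCO₃.
Equivalents of H⁺ required: 1840 ÷ 50 g/eq = 36.79 eq = 36.79 mol HCl.
Mass of HCl: 36.79 × 36.5 = 1343 g.
Mass of 16.4% solution: 1343 / 0.164 = 8188 g.
Volume: 8188 g ÷ 1.1 g/mL = 7444 mL.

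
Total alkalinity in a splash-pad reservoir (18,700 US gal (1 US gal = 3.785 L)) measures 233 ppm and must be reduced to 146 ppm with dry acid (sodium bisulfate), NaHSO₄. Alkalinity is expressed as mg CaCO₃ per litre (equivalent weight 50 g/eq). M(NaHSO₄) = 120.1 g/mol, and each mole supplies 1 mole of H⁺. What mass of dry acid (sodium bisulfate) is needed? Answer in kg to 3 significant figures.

Volume: 18,700 US gal × 3.785 L/gal = 70,780 L.
Alkalinity to neutralize: (233 − 146) = 87 mg/L as CaCO₃ × 70,780 L = 6158 g as CaCO₃.
Equivalents of H⁺ required: 6158 ÷ 50 g/eq = 123.2 eq = 123.2 mol NaHSO₄.
Mass of NaHSO₄: 123.2 × 120.1 = 14,790 g.

14.8 kg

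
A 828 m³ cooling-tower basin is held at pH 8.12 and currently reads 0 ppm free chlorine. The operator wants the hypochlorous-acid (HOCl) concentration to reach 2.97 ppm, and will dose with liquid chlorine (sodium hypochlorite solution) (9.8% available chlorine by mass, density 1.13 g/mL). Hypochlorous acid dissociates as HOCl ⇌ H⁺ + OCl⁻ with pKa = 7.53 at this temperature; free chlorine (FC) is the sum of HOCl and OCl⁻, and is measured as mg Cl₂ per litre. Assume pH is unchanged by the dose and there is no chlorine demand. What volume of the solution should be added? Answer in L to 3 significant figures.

Volume: 828 m³ = 828,000 L.
[OCl⁻]/[HOCl] = 10^(pH − pKa) = 10^(8.12 − 7.53) = 3.89; fraction as HOCl = 1/(1 + 3.89) = 0.2045.
Free chlorine required for 2.97 ppm HOCl: 2.97 / 0.2045 = 14.52 ppm.
FC to add: 14.52 − 0 = 14.52 mg/L as Cl₂.
Cl₂ equivalent: 14.52 mg/L × 828,000 L = 12,030 g.
Product at 9.8% available Cl: 12,030 / 0.098 = 122,700 g.
Volume: 122,700 g ÷ 1.13 g/mL = 108,600 mL.

109 L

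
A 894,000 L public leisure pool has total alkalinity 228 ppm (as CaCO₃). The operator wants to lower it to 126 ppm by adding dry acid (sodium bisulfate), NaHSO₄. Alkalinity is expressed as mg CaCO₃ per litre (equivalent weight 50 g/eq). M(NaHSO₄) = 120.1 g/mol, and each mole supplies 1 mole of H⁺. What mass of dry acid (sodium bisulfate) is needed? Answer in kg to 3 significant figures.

Alkalinity to neutralize: (228 − 126) = 102 mg/L as CaCO₃ × 894,000 L = 91,190 g as CaCO₃.
Equivalents of H⁺ required: 91,190 ÷ 50 g/eq = 1824 eq = 1824 mol NaHSO₄.
Mass of NaHSO₄: 1824 × 120.1 = 219,000 g.

219 kg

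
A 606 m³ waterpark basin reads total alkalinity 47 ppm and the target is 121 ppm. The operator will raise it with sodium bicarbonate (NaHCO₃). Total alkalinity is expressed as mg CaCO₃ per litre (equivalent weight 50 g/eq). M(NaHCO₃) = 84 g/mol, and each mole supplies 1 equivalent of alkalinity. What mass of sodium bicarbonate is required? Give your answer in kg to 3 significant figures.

75.3 kg

Volume: 606 m³ = 606,000 L.
Alkalinity to add: (121 − 47) = 74 mg/L as CaCO₃ × 606,000 L = 44,840 g as CaCO₃.
Equivalents: 44,840 g ÷ 50 g/eq = 896.9 eq.
NaHCO₃ supplies 1 eq per mole → 896.9 mol.
Mass: 896.9 mol × 84 g/mol = 75,340 g.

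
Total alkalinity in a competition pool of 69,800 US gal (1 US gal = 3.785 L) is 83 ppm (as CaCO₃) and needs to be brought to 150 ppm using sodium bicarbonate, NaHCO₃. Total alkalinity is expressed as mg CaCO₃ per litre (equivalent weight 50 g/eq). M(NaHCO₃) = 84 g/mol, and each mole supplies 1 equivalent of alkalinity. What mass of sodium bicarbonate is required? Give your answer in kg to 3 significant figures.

29.7 kg

Volume: 69,800 US gal × 3.785 L/gal = 264,193 L.
Alkalinity to add: (150 − 83) = 67 mg/L as CaCO₃ × 264,193 L = 17,700 g as CaCO₃.
Equivalents: 17,700 g ÷ 50 g/eq = 354 eq.
NaHCO₃ supplies 1 eq per mole → 354 mol.
Mass: 354 mol × 84 g/mol = 29,740 g.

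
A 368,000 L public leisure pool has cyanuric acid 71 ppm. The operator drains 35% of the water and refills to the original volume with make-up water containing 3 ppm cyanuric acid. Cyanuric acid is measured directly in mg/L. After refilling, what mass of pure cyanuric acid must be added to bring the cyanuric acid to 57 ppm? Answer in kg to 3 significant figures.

3.61 kg

After draining 35% and refilling: 71 × 0.65 + 3 × 0.35 = 47.2 ppm.
Deficit to target: 57 − 47.2 = 9.8 mg/L.
Mass: 9.8 mg/L × 368,000 L = 3606 g cyanuric acid.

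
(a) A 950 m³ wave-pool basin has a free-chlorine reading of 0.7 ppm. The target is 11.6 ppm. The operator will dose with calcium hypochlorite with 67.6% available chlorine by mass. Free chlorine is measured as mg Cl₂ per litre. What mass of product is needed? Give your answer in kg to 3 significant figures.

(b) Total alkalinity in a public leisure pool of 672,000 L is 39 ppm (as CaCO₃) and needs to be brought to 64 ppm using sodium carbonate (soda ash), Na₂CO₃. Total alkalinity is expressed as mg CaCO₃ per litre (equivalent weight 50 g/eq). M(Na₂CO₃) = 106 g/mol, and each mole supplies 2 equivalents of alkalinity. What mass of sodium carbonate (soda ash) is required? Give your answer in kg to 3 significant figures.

(a) 15.3 kg; (b) 17.8 kg

(a) Volume: 950 m³ = 950,000 L.
(a) Chlorine deficit: 11.6 − 0.7 = 10.9 ppm = 10.9 mg/L as Cl₂.
(a) Cl₂ equivalent needed: 10.9 mg/L × 950,000 L = 10,360,000 mg = 10,360 g.
(a) Product at 67.6% available chlorine: 10,360 / 0.676 = 15,320 g.

(b) Alkalinity to add: (64 − 39) = 25 mg/L as CaCO₃ × 672,000 L = 16,800 g as CaCO₃.
(b) Equivalents: 16,800 g ÷ 50 g/eq = 336 eq.
(b) Each mole of Na₂CO₃ supplies 2 eq, so 336 / 2 = 168 mol.
(b) Mass: 168 mol × 106 g/mol = 17,810 g.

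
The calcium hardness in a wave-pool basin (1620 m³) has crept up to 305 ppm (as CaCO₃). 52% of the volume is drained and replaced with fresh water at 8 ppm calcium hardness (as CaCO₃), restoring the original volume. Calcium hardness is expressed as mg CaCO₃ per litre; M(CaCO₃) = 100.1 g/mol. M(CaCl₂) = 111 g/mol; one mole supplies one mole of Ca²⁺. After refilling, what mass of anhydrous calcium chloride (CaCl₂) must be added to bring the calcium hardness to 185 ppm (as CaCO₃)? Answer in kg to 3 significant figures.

61.9 kg

Volume: 1620 m³ = 1,620,000 L.
After draining 52% and refilling: 305 × 0.48 + 8 × 0.52 = 150.56 ppm.
Deficit to target: 185 − 150.56 = 34.44 mg/L.
As CaCO₃: 34.44 mg/L × 1,620,000 L = 55,790 g; ÷ 100.1 = 557.4 mol Ca²⁺.
Mass: 557.4 × 111 = 61,870 g.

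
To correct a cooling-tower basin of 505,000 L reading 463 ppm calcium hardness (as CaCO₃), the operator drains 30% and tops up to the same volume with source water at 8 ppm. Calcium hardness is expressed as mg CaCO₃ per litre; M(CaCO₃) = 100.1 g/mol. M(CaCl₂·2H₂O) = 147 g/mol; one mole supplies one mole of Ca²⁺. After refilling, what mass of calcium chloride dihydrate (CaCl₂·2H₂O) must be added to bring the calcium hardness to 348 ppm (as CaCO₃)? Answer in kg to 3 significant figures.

15.9 kg

After draining 30% and refilling: 463 × 0.70 + 8 × 0.30 = 326.5 ppm.
Deficit to target: 348 − 326.5 = 21.5 mg/L.
As CaCO₃: 21.5 mg/L × 505,000 L = 10,860 g; ÷ 100.1 = 108.5 mol Ca²⁺.
Mass: 108.5 × 147 = 15,940 g.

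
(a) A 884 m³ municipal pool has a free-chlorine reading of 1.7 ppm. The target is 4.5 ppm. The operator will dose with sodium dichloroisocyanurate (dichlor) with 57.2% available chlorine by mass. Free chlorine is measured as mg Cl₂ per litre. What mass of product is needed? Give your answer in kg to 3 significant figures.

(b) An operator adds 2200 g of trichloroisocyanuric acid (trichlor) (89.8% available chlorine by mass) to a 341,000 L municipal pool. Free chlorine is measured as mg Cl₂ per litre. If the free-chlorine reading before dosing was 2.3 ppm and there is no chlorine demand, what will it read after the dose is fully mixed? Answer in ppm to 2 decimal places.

(a) 4.33 kg; (b) 8.09 ppm

(a) Volume: 884 m³ = 884,000 L.
(a) Chlorine deficit: 4.5 − 1.7 = 2.8 ppm = 2.8 mg/L as Cl₂.
(a) Cl₂ equivalent needed: 2.8 mg/L × 884,000 L = 2,475,000 mg = 2475 g.
(a) Product at 57.2% available chlorine: 2475 / 0.572 = 4327 g.

(b) Available chlorine delivered: 2200 g × 0.898 = 1976 g as Cl₂.
(b) Concentration rise: 1976 g / 341,000 L = 5.794 mg/L = 5.79 ppm.
(b) Final FC: 2.3 + 5.79 = 8.09 ppm.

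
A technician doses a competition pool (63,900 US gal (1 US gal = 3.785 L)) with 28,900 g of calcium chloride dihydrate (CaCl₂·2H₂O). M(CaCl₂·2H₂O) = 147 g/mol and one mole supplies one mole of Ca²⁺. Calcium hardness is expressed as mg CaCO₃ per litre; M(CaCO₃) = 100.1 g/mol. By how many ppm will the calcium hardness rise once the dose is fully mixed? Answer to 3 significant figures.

81.4 ppm

Volume: 63,900 US gal × 3.785 L/gal = 241,862 L.
Moles of Ca²⁺: 28,900 g ÷ 147 g/mol = 196.6 mol.
As CaCO₃: 196.6 mol × 100.1 g/mol = 19,680 g.
Rise: 19,680 g / 241,862 L × 1000 = 81.37 mg/L.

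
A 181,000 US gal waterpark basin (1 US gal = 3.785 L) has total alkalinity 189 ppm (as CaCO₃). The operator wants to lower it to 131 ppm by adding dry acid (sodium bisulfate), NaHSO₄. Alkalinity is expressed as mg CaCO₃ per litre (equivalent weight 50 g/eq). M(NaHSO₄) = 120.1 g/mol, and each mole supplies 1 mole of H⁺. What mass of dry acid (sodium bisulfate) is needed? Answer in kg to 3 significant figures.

95.4 kg

Volume: 181,000 US gal × 3.785 L/gal = 685,085 L.
Alkalinity to neutralize: (189 − 131) = 58 mg/L as CaCO₃ × 685,085 L = 39,730 g as CaCO₃.
Equivalents of H⁺ required: 39,730 ÷ 50 g/eq = 794.7 eq = 794.7 mol NaHSO₄.
Mass of NaHSO₄: 794.7 × 120.1 = 95,440 g.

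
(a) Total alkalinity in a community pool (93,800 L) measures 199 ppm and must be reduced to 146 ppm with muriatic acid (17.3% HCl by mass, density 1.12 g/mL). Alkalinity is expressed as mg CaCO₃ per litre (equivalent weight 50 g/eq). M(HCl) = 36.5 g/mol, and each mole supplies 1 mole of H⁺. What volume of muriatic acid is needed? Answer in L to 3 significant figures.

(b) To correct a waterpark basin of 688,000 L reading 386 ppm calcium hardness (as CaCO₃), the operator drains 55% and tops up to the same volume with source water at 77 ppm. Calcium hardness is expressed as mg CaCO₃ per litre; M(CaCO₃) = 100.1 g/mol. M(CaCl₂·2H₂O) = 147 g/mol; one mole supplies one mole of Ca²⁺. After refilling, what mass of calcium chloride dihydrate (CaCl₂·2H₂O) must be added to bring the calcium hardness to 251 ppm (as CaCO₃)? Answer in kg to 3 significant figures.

(a) Alkalinity to neutralize: (199 − 146) = 53 mg/L as CaCO₃ × 93,800 L = 4971 g as CaCO₃.
(a) Equivalents of H⁺ required: 4971 ÷ 50 g/eq = 99.43 eq = 99.43 mol HCl.
(a) Mass of HCl: 99.43 × 36.5 = 3629 g.
(a) Mass of 17.3% solution: 3629 / 0.173 = 20,980 g.
(a) Volume: 20,980 g ÷ 1.12 g/mL = 18,730 mL.

(b) After draining 55% and refilling: 386 × 0.45 + 77 × 0.55 = 216.05 ppm.
(b) Deficit to target: 251 − 216.05 = 34.95 mg/L.
(b) As CaCO₃: 34.95 mg/L × 688,000 L = 24,050 g; ÷ 100.1 = 240.2 mol Ca²⁺.
(b) Mass: 240.2 × 147 = 35,310 g.

(a) 18.7 L; (b) 35.3 kg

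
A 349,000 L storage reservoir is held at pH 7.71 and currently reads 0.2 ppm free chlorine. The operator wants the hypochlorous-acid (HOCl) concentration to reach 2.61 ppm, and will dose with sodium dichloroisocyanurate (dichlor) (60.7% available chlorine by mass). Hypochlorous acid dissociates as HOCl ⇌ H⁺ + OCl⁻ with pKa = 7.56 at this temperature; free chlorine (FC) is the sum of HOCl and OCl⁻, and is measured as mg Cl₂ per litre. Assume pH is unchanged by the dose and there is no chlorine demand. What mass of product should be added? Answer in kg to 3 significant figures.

[OCl⁻]/[HOCl] = 10^(pH − pKa) = 10^(7.71 − 7.56) = 1.413; fraction as HOCl = 1/(1 + 1.413) = 0.4145.
Free chlorine required for 2.61 ppm HOCl: 2.61 / 0.4145 = 6.297 ppm.
FC to add: 6.297 − 0.2 = 6.097 mg/L as Cl₂.
Cl₂ equivalent: 6.097 mg/L × 349,000 L = 2128 g.
Product at 60.7% available Cl: 2128 / 0.607 = 3505 g.

3.51 kg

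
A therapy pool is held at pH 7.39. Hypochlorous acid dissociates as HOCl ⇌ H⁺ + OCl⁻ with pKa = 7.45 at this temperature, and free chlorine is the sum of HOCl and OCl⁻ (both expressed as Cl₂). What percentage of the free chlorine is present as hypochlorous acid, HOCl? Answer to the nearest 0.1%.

53.4%

[OCl⁻]/[HOCl] = 10^(pH − pKa) = 10^(7.39 − 7.45) = 10^-0.06 = 0.871.
Fraction as HOCl = 1 / (1 + 0.871) = 0.5345.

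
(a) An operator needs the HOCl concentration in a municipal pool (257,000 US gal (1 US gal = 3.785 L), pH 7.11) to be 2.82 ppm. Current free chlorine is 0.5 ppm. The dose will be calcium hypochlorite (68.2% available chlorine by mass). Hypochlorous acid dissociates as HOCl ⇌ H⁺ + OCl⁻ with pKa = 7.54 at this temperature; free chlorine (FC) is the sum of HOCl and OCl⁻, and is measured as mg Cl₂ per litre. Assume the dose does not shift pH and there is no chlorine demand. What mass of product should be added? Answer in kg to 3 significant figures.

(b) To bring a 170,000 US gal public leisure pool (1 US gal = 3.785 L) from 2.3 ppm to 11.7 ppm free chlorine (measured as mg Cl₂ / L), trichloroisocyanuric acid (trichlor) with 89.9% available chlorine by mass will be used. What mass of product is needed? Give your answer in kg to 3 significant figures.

(a) 4.80 kg; (b) 6.73 kg

(a) Volume: 257,000 US gal × 3.785 L/gal = 972,745 L.
(a) [OCl⁻]/[HOCl] = 10^(pH − pKa) = 10^(7.11 − 7.54) = 0.3715; fraction as HOCl = 1/(1 + 0.3715) = 0.7291.
(a) Free chlorine required for 2.82 ppm HOCl: 2.82 / 0.7291 = 3.868 ppm.
(a) FC to add: 3.868 − 0.5 = 3.368 mg/L as Cl₂.
(a) Cl₂ equivalent: 3.368 mg/L × 972,745 L = 3276 g.
(a) Product at 68.2% available Cl: 3276 / 0.682 = 4803 g.

(b) Volume: 170,000 US gal × 3.785 L/gal = 643,450 L.
(b) Chlorine deficit: 11.7 − 2.3 = 9.4 ppm = 9.4 mg/L as Cl₂.
(b) Cl₂ equivalent needed: 9.4 mg/L × 643,450 L = 6,048,000 mg = 6048 g.
(b) Product at 89.9% available chlorine: 6048 / 0.899 = 6728 g.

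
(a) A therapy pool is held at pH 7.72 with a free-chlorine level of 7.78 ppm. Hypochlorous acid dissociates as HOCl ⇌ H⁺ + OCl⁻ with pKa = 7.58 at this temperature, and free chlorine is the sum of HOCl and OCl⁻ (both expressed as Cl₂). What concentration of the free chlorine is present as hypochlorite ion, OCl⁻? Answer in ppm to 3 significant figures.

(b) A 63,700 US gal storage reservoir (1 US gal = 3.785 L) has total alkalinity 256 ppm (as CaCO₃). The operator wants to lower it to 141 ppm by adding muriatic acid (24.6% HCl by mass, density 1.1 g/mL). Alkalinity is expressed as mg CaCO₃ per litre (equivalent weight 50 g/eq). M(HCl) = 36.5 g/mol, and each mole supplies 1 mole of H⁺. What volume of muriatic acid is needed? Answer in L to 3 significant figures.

(a) [OCl⁻]/[HOCl] = 10^(pH − pKa) = 10^(7.72 − 7.58) = 10^0.14 = 1.38.
(a) Fraction as HOCl = 1 / (1 + 1.38) = 0.4201.
(a) OCl⁻ = (1 − 0.4201) × 7.78 ppm = 4.512 ppm.

(b) Volume: 63,700 US gal × 3.785 L/gal = 241,104 L.
(b) Alkalinity to neutralize: (256 − 141) = 115 mg/L as CaCO₃ × 241,104 L = 27,730 g as CaCO₃.
(b) Equivalents of H⁺ required: 27,730 ÷ 50 g/eq = 554.5 eq = 554.5 mol HCl.
(b) Mass of HCl: 554.5 × 36.5 = 20,240 g.
(b) Mass of 24.6% solution: 20,240 / 0.246 = 82,280 g.
(b) Volume: 82,280 g ÷ 1.1 g/mL = 74,800 mL.

(a) 4.51 ppm; (b) 74.8 L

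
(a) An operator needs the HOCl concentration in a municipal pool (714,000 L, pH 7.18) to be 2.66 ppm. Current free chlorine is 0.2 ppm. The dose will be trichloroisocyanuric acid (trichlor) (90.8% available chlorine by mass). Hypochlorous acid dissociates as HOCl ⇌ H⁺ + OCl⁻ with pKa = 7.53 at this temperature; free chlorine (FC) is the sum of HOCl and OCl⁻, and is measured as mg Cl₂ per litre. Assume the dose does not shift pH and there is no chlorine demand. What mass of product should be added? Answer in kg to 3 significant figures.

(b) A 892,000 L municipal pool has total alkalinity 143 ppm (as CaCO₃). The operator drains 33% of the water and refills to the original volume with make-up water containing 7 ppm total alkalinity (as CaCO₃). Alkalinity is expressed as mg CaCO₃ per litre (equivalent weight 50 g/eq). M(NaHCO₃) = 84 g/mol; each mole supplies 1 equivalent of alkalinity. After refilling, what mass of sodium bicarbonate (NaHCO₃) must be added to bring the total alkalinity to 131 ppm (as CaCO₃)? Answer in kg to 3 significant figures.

(a) [OCl⁻]/[HOCl] = 10^(pH − pKa) = 10^(7.18 − 7.53) = 0.4467; fraction as HOCl = 1/(1 + 0.4467) = 0.6912.
(a) Free chlorine required for 2.66 ppm HOCl: 2.66 / 0.6912 = 3.848 ppm.
(a) FC to add: 3.848 − 0.2 = 3.648 mg/L as Cl₂.
(a) Cl₂ equivalent: 3.648 mg/L × 714,000 L = 2605 g.
(a) Product at 90.8% available Cl: 2605 / 0.908 = 2869 g.

(b) After draining 33% and refilling: 143 × 0.67 + 7 × 0.33 = 98.12 ppm.
(b) Deficit to target: 131 − 98.12 = 32.88 mg/L.
(b) As CaCO₃: 32.88 mg/L × 892,000 L = 29,330 g; ÷ 50 g/eq ÷ 1 = 586.6 mol NaHCO₃.
(b) Mass: 586.6 × 84 = 49,270 g.

(a) 2.87 kg; (b) 49.3 kg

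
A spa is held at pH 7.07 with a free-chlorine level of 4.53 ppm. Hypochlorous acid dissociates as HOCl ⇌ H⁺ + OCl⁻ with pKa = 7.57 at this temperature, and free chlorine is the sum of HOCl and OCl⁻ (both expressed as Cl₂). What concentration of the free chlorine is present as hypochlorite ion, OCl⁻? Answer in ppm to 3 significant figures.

[OCl⁻]/[HOCl] = 10^(pH − pKa) = 10^(7.07 − 7.57) = 10^-0.50 = 0.3162.
Fraction as HOCl = 1 / (1 + 0.3162) = 0.7597.
OCl⁻ = (1 − 0.7597) × 4.53 ppm = 1.088 ppm.

1.09 ppm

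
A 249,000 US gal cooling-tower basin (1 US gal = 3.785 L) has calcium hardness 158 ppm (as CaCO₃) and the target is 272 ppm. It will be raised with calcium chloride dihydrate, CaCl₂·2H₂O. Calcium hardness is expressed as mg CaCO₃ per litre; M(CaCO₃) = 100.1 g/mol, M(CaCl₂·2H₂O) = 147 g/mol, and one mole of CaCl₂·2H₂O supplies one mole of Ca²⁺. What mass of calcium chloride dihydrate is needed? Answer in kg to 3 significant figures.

Volume: 249,000 US gal × 3.785 L/gal = 942,465 L.
Hardness to add: (272 − 158) = 114 mg/L as CaCO₃ × 942,465 L = 107,400 g as CaCO₃.
Moles of Ca²⁺ (1 mol Ca²⁺ ≡ 1 mol CaCO₃): 107,400 / 100.1 g/mol = 1073 mol.
Mass of CaCl₂·2H₂O: 1073 × 147 = 157,800 g.

158 kg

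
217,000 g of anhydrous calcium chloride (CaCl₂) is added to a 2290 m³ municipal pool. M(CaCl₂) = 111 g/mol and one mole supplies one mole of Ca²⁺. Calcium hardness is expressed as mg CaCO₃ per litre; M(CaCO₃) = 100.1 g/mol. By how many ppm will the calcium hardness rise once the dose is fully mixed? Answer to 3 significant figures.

85.5 ppm

Volume: 2290 m³ = 2,290,000 L.
Moles of Ca²⁺: 217,000 g ÷ 111 g/mol = 1955 mol.
As CaCO₃: 1955 mol × 100.1 g/mol = 195,700 g.
Rise: 195,700 g / 2,290,000 L × 1000 = 85.45 mg/L.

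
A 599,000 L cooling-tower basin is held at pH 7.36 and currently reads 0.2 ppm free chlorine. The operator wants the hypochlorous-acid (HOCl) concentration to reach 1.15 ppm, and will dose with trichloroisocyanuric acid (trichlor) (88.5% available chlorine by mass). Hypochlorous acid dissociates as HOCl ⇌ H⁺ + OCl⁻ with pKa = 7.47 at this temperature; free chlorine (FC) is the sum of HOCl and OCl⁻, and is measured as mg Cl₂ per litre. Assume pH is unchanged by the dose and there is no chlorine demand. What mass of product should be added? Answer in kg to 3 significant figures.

[OCl⁻]/[HOCl] = 10^(pH − pKa) = 10^(7.36 − 7.47) = 0.7762; fraction as HOCl = 1/(1 + 0.7762) = 0.563.
Free chlorine required for 1.15 ppm HOCl: 1.15 / 0.563 = 2.043 ppm.
FC to add: 2.043 − 0.2 = 1.843 mg/L as Cl₂.
Cl₂ equivalent: 1.843 mg/L × 599,000 L = 1104 g.
Product at 88.5% available Cl: 1104 / 0.885 = 1247 g.

1.25 kg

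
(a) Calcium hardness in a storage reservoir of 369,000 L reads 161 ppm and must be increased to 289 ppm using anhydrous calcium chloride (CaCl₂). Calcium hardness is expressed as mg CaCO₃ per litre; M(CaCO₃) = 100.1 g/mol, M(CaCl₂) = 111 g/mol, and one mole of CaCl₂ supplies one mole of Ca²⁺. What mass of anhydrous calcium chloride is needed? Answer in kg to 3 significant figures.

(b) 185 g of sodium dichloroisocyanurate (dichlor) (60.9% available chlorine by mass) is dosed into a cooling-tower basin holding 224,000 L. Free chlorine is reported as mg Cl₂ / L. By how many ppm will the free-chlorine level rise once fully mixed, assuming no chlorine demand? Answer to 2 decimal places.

(a) 52.4 kg; (b) 0.50 ppm

(a) Hardness to add: (289 − 161) = 128 mg/L as CaCO₃ × 369,000 L = 47,230 g as CaCO₃.
(a) Moles of Ca²⁺ (1 mol Ca²⁺ ≡ 1 mol CaCO₃): 47,230 / 100.1 g/mol = 471.8 mol.
(a) Mass of CaCl₂: 471.8 × 111 = 52,380 g.

(b) Available chlorine delivered: 185 g × 0.609 = 112.7 g as Cl₂.
(b) Concentration rise: 112.7 g / 224,000 L = 0.503 mg/L = 0.50 ppm.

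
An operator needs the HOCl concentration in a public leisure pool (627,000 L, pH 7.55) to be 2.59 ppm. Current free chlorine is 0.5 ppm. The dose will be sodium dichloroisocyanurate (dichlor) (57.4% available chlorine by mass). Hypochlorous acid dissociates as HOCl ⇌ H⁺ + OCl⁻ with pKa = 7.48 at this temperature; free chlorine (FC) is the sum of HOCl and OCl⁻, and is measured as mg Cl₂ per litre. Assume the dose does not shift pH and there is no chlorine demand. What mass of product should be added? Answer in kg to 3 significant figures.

[OCl⁻]/[HOCl] = 10^(pH − pKa) = 10^(7.55 − 7.48) = 1.175; fraction as HOCl = 1/(1 + 1.175) = 0.4598.
Free chlorine required for 2.59 ppm HOCl: 2.59 / 0.4598 = 5.633 ppm.
FC to add: 5.633 − 0.5 = 5.133 mg/L as Cl₂.
Cl₂ equivalent: 5.133 mg/L × 627,000 L = 3218 g.
Product at 57.4% available Cl: 3218 / 0.574 = 5607 g.

5.61 kg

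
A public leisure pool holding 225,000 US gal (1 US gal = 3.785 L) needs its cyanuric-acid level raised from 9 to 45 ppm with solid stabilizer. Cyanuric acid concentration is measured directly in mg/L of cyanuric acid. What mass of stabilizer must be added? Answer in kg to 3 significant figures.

Volume: 225,000 US gal × 3.785 L/gal = 851,625 L.
CYA to add: (45 − 9) = 36 mg/L × 851,625 L = 30,660 g cyanuric acid.

30.7 kg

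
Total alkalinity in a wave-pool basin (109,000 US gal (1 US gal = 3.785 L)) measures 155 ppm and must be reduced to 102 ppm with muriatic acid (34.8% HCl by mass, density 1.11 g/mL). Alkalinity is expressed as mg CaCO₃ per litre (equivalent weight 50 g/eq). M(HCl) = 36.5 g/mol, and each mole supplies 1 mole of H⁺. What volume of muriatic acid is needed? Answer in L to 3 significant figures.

Volume: 109,000 US gal × 3.785 L/gal = 412,565 L.
Alkalinity to neutralize: (155 − 102) = 53 mg/L as CaCO₃ × 412,565 L = 21,870 g as CaCO₃.
Equivalents of H⁺ required: 21,870 ÷ 50 g/eq = 437.3 eq = 437.3 mol HCl.
Mass of HCl: 437.3 × 36.5 = 15,960 g.
Mass of 34.8% solution: 15,960 / 0.348 = 45,870 g.
Volume: 45,870 g ÷ 1.11 g/mL = 41,320 mL.

41.3 L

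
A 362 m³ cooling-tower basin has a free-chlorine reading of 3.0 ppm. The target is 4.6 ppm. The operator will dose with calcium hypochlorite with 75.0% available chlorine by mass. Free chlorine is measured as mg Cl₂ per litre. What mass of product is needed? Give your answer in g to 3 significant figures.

772 g

Volume: 362 m³ = 362,000 L.
Chlorine deficit: 4.6 − 3.0 = 1.6 ppm = 1.6 mg/L as Cl₂.
Cl₂ equivalent needed: 1.6 mg/L × 362,000 L = 579,200 mg = 579.2 g.
Product at 75.0% available chlorine: 579.2 / 0.75 = 772.3 g.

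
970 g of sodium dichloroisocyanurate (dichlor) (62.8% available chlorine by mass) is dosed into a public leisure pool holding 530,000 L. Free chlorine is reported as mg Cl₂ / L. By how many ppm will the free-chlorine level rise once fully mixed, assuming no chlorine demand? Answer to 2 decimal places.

1.15 ppm

Available chlorine delivered: 970 g × 0.628 = 609.2 g as Cl₂.
Concentration rise: 609.2 g / 530,000 L = 1.149 mg/L = 1.15 ppm.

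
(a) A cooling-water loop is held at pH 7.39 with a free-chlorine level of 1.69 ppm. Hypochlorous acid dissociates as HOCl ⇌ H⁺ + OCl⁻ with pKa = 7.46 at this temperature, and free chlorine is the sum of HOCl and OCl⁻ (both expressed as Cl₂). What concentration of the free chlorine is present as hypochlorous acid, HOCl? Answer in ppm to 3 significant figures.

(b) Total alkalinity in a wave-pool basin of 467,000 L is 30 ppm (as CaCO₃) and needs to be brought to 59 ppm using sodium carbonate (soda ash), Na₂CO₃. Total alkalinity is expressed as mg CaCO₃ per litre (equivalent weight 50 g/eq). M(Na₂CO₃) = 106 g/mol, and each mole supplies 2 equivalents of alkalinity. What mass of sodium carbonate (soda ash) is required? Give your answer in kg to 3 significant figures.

(a) 0.913 ppm; (b) 14.4 kg

(a) [OCl⁻]/[HOCl] = 10^(pH − pKa) = 10^(7.39 − 7.46) = 10^-0.07 = 0.8511.
(a) Fraction as HOCl = 1 / (1 + 0.8511) = 0.5402.
(a) HOCl = 0.5402 × 1.69 ppm = 0.913 ppm.

(b) Alkalinity to add: (59 − 30) = 29 mg/L as CaCO₃ × 467,000 L = 13,540 g as CaCO₃.
(b) Equivalents: 13,540 g ÷ 50 g/eq = 270.9 eq.
(b) Each mole of Na₂CO₃ supplies 2 eq, so 270.9 / 2 = 135.4 mol.
(b) Mass: 135.4 mol × 106 g/mol = 14,360 g.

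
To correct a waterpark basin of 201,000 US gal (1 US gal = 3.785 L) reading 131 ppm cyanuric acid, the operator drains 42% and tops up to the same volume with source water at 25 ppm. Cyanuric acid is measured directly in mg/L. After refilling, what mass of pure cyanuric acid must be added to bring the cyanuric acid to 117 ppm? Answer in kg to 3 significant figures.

23.2 kg

Volume: 201,000 US gal × 3.785 L/gal = 760,785 L.
After draining 42% and refilling: 131 × 0.58 + 25 × 0.42 = 86.48 ppm.
Deficit to target: 117 − 86.48 = 30.52 mg/L.
Mass: 30.52 mg/L × 760,785 L = 23,220 g cyanuric acid.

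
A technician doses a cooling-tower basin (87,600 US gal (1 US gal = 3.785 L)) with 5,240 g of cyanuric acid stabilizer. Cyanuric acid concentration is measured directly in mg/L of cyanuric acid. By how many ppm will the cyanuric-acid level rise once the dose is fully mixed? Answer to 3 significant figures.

15.8 ppm

Volume: 87,600 US gal × 3.785 L/gal = 331,566 L.
Rise: 5,240 g / 331,566 L × 1000 = 15.8 mg/L.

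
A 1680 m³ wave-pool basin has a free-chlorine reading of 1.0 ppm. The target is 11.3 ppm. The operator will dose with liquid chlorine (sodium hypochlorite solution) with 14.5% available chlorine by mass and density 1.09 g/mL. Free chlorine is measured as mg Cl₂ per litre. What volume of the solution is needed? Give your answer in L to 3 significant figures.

Volume: 1680 m³ = 1,680,000 L.
Chlorine deficit: 11.3 − 1.0 = 10.3 ppm = 10.3 mg/L as Cl₂.
Cl₂ equivalent needed: 10.3 mg/L × 1,680,000 L = 17,300,000 mg = 17,300 g.
Product at 14.5% available chlorine: 17,300 / 0.145 = 119,300 g.
Volume at density 1.09 g/mL: 119,300 g ÷ 1.09 g/mL = 109,500 mL.

109 L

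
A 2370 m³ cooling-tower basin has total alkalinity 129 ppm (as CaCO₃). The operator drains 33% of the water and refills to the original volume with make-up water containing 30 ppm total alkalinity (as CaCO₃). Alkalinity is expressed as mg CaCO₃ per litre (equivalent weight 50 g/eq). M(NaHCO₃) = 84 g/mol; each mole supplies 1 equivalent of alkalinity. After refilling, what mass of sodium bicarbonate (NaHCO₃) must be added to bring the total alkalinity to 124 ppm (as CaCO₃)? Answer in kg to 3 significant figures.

110 kg

Volume: 2370 m³ = 2,370,000 L.
After draining 33% and refilling: 129 × 0.67 + 30 × 0.33 = 96.33 ppm.
Deficit to target: 124 − 96.33 = 27.67 mg/L.
As CaCO₃: 27.67 mg/L × 2,370,000 L = 65,580 g; ÷ 50 g/eq ÷ 1 = 1312 mol NaHCO₃.
Mass: 1312 × 84 = 110,200 g.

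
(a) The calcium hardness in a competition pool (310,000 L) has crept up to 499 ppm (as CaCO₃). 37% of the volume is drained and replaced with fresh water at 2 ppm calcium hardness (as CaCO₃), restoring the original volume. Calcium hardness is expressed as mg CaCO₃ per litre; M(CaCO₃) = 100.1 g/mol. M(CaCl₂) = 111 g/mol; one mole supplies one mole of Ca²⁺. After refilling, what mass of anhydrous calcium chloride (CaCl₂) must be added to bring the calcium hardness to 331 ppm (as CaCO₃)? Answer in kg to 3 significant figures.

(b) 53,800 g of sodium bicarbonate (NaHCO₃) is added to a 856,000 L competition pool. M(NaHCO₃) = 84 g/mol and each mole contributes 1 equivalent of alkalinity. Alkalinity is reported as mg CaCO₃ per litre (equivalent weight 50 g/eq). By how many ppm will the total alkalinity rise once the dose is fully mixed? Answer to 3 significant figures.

(a) 5.46 kg; (b) 37.4 ppm

(a) After draining 37% and refilling: 499 × 0.63 + 2 × 0.37 = 315.11 ppm.
(a) Deficit to target: 331 − 315.11 = 15.89 mg/L.
(a) As CaCO₃: 15.89 mg/L × 310,000 L = 4926 g; ÷ 100.1 = 49.21 mol Ca²⁺.
(a) Mass: 49.21 × 111 = 5462 g.

(b) Moles of NaHCO₃: 53,800 g ÷ 84 g/mol = 640.5 mol → 640.5 eq of alkalinity.
(b) As CaCO₃: 640.5 eq × 50 g/eq = 32,020 g.
(b) Rise: 32,020 g / 856,000 L × 1000 = 37.41 mg/L.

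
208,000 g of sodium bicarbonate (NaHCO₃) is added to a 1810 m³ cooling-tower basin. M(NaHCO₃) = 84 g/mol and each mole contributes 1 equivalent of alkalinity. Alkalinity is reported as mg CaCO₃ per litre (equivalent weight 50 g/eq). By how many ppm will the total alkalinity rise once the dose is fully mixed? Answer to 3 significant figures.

68.4 ppm

Volume: 1810 m³ = 1,810,000 L.
Moles of NaHCO₃: 208,000 g ÷ 84 g/mol = 2476 mol → 2476 eq of alkalinity.
As CaCO₃: 2476 eq × 50 g/eq = 123,800 g.
Rise: 123,800 g / 1,810,000 L × 1000 = 68.4 mg/L.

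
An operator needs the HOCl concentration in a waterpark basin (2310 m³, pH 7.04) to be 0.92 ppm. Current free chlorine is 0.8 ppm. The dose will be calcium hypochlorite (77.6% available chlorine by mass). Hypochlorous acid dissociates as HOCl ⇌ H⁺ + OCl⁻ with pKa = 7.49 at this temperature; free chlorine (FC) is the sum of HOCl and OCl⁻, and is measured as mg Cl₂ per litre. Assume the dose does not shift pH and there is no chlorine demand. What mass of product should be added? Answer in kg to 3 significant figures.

1.33 kg

Volume: 2310 m³ = 2,310,000 L.
[OCl⁻]/[HOCl] = 10^(pH − pKa) = 10^(7.04 − 7.49) = 0.3548; fraction as HOCl = 1/(1 + 0.3548) = 0.7381.
Free chlorine required for 0.92 ppm HOCl: 0.92 / 0.7381 = 1.246 ppm.
FC to add: 1.246 − 0.8 = 0.4464 mg/L as Cl₂.
Cl₂ equivalent: 0.4464 mg/L × 2,310,000 L = 1031 g.
Product at 77.6% available Cl: 1031 / 0.776 = 1329 g.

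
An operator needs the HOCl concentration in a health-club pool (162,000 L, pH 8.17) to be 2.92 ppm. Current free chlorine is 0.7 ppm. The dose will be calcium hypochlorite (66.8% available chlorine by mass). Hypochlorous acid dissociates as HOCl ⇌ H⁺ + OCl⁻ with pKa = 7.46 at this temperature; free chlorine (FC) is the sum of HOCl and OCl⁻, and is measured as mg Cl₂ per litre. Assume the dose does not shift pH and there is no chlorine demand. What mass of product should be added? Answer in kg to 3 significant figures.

4.17 kg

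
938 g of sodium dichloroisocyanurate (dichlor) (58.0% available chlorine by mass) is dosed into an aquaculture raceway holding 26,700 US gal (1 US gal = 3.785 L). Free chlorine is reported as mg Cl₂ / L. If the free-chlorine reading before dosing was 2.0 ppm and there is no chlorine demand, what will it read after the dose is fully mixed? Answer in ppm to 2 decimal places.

7.38 ppm

Volume: 26,700 US gal × 3.785 L/gal = 101,060 L.
Available chlorine delivered: 938 g × 0.58 = 544 g as Cl₂.
Concentration rise: 544 g / 101,060 L = 5.383 mg/L = 5.38 ppm.
Final FC: 2.0 + 5.38 = 7.38 ppm.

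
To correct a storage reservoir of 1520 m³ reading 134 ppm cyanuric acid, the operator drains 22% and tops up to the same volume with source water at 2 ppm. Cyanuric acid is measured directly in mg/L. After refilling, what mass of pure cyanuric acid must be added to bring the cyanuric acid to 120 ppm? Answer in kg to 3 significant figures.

Volume: 1520 m³ = 1,520,000 L.
After draining 22% and refilling: 134 × 0.78 + 2 × 0.22 = 104.96 ppm.
Deficit to target: 120 − 104.96 = 15.04 mg/L.
Mass: 15.04 mg/L × 1,520,000 L = 22,860 g cyanuric acid.

22.9 kg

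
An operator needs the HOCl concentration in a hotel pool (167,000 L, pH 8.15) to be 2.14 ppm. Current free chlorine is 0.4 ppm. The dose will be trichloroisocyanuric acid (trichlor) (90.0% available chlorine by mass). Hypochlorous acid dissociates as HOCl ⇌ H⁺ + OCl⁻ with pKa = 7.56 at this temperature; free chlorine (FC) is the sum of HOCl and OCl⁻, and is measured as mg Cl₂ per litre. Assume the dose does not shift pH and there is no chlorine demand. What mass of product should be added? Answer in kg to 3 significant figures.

1.87 kg

[OCl⁻]/[HOCl] = 10^(pH − pKa) = 10^(8.15 − 7.56) = 3.89; fraction as HOCl = 1/(1 + 3.89) = 0.2045.
Free chlorine required for 2.14 ppm HOCl: 2.14 / 0.2045 = 10.47 ppm.
FC to add: 10.47 − 0.4 = 10.07 mg/L as Cl₂.
Cl₂ equivalent: 10.07 mg/L × 167,000 L = 1681 g.
Product at 90.0% available Cl: 1681 / 0.9 = 1868 g.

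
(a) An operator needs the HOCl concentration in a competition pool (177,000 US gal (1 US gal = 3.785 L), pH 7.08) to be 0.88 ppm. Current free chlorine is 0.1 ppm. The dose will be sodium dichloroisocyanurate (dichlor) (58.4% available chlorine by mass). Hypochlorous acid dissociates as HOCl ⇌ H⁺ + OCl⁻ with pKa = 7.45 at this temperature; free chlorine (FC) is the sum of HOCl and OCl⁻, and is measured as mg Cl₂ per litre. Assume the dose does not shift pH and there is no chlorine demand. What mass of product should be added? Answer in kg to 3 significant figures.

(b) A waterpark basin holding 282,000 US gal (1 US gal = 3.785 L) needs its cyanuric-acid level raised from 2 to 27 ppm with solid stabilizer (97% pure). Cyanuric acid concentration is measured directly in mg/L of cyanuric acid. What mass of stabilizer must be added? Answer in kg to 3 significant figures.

(a) Volume: 177,000 US gal × 3.785 L/gal = 669,945 L.
(a) [OCl⁻]/[HOCl] = 10^(pH − pKa) = 10^(7.08 − 7.45) = 0.4266; fraction as HOCl = 1/(1 + 0.4266) = 0.701.
(a) Free chlorine required for 0.88 ppm HOCl: 0.88 / 0.701 = 1.255 ppm.
(a) FC to add: 1.255 − 0.1 = 1.155 mg/L as Cl₂.
(a) Cl₂ equivalent: 1.155 mg/L × 669,945 L = 774 g.
(a) Product at 58.4% available Cl: 774 / 0.584 = 1325 g.

(b) Volume: 282,000 US gal × 3.785 L/gal = 1,067,370 L.
(b) CYA to add: (27 − 2) = 25 mg/L × 1,067,370 L = 26,680 g cyanuric acid.
(b) At 97% purity: 26,680 / 0.97 = 27,510 g product.

(a) 1.33 kg; (b) 27.5 kg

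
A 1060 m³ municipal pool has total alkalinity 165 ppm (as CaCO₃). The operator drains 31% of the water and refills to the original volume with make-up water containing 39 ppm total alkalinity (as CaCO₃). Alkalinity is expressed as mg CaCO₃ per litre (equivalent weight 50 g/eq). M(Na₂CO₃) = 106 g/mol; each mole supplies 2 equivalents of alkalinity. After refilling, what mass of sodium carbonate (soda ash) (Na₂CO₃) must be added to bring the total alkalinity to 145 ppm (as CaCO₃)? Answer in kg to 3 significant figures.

21.4 kg

Volume: 1060 m³ = 1,060,000 L.
After draining 31% and refilling: 165 × 0.69 + 39 × 0.31 = 125.94 ppm.
Deficit to target: 145 − 125.94 = 19.06 mg/L.
As CaCO₃: 19.06 mg/L × 1,060,000 L = 20,200 g; ÷ 50 g/eq ÷ 2 = 202 mol Na₂CO₃.
Mass: 202 × 106 = 21,420 g.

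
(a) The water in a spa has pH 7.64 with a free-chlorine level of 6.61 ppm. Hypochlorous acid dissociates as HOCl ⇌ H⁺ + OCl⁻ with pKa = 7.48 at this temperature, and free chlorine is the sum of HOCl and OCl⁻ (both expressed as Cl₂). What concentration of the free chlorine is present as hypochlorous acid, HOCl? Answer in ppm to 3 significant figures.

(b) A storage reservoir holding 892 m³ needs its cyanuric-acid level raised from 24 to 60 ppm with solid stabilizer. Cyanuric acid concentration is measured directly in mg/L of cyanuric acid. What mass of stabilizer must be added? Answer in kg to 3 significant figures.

(a) [OCl⁻]/[HOCl] = 10^(pH − pKa) = 10^(7.64 − 7.48) = 10^0.16 = 1.445.
(a) Fraction as HOCl = 1 / (1 + 1.445) = 0.4089.
(a) HOCl = 0.4089 × 6.61 ppm = 2.703 ppm.

(b) Volume: 892 m³ = 892,000 L.
(b) CYA to add: (60 − 24) = 36 mg/L × 892,000 L = 32,110 g cyanuric acid.

(a) 2.70 ppm; (b) 32.1 kg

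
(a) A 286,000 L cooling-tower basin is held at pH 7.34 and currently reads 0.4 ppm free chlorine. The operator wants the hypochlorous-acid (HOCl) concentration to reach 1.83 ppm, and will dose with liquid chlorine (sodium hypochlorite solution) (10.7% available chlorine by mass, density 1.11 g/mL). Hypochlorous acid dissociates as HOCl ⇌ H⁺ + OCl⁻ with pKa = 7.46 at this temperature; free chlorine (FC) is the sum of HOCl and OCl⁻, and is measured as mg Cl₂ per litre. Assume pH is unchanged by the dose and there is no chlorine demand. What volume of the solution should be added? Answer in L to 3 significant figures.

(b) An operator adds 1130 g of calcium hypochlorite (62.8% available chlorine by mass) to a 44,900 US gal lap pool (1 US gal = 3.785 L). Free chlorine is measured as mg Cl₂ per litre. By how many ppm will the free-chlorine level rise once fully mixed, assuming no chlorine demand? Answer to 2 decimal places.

(a) 6.79 L; (b) 4.18 ppm

(a) [OCl⁻]/[HOCl] = 10^(pH − pKa) = 10^(7.34 − 7.46) = 0.7586; fraction as HOCl = 1/(1 + 0.7586) = 0.5686.
(a) Free chlorine required for 1.83 ppm HOCl: 1.83 / 0.5686 = 3.218 ppm.
(a) FC to add: 3.218 − 0.4 = 2.818 mg/L as Cl₂.
(a) Cl₂ equivalent: 2.818 mg/L × 286,000 L = 806 g.
(a) Product at 10.7% available Cl: 806 / 0.107 = 7533 g.
(a) Volume: 7533 g ÷ 1.11 g/mL = 6786 mL.

(b) Volume: 44,900 US gal × 3.785 L/gal = 169,946 L.
(b) Available chlorine delivered: 1130 g × 0.628 = 709.6 g as Cl₂.
(b) Concentration rise: 709.6 g / 169,946 L = 4.176 mg/L = 4.18 ppm.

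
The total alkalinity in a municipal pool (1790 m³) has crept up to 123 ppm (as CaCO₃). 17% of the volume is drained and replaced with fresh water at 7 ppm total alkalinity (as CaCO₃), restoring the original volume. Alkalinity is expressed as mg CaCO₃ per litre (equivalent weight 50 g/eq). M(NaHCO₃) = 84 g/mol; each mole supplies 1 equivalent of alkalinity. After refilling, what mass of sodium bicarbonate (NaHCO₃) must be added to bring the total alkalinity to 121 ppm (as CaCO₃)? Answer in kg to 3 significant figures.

53.3 kg

Volume: 1790 m³ = 1,790,000 L.
After draining 17% and refilling: 123 × 0.83 + 7 × 0.17 = 103.28 ppm.
Deficit to target: 121 − 103.28 = 17.72 mg/L.
As CaCO₃: 17.72 mg/L × 1,790,000 L = 31,720 g; ÷ 50 g/eq ÷ 1 = 634.4 mol NaHCO₃.
Mass: 634.4 × 84 = 53,290 g.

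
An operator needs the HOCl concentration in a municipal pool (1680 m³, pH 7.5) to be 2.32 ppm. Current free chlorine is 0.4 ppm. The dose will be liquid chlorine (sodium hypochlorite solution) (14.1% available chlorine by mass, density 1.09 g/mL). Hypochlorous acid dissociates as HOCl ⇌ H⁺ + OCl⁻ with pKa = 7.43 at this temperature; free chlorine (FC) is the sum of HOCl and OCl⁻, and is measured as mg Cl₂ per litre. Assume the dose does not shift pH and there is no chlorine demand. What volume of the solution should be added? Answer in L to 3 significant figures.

Volume: 1680 m³ = 1,680,000 L.
[OCl⁻]/[HOCl] = 10^(pH − pKa) = 10^(7.5 − 7.43) = 1.175; fraction as HOCl = 1/(1 + 1.175) = 0.4598.
Free chlorine required for 2.32 ppm HOCl: 2.32 / 0.4598 = 5.046 ppm.
FC to add: 5.046 − 0.4 = 4.646 mg/L as Cl₂.
Cl₂ equivalent: 4.646 mg/L × 1,680,000 L = 7805 g.
Product at 14.1% available Cl: 7805 / 0.141 = 55,350 g.
Volume: 55,350 g ÷ 1.09 g/mL = 50,780 mL.

50.8 L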